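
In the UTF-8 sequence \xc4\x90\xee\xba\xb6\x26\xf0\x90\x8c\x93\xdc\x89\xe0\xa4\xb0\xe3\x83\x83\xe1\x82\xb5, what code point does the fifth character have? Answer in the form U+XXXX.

Offset 0: leading byte 0xC4 = 11000100 → 2-byte char #1 = C4 90.
Offset 2: leading byte 0xEE = 11101110 → 3-byte char #2 = EE BA B6.
Offset 5: leading byte 0x26 = 00100110 → 1-byte char #3 = 26.
Offset 6: leading byte 0xF0 = 11110000 → 4-byte char #4 = F0 90 8C 93.
Offset 10: leading byte 0xDC = 11011100 → 2-byte char #5 = DC 89.
Leading byte 0xDC = 11011100 matches 110xxxxx → 2-byte sequence.
Byte 1: 0xDC = 11011100, payload 11100 (5 bits).
Byte 2: 0x89 = 10001001 (10xxxxxx ✓), payload 001001.
Concatenate: 11100001001 = 0x709 (11 bits → U+0709).

U+0709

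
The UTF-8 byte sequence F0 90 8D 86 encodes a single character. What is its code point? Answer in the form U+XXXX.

U+10346

Leading byte 0xF0 = 11110000 matches 11110xxx → 4-byte sequence.
Byte 1: 0xF0 = 11110000, payload 000 (3 bits).
Byte 2: 0x90 = 10010000 (10xxxxxx ✓), payload 010000.
Byte 3: 0x8D = 10001101 (10xxxxxx ✓), payload 001101.
Byte 4: 0x86 = 10000110 (10xxxxxx ✓), payload 000110.
Concatenate: 000010000001101000110 = 0x10346 (21 bits → U+10346).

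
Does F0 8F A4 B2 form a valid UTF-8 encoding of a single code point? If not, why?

Leading byte 0xF0 = 11110000 → 4-byte form.
Continuation bytes all match 10xxxxxx. Payload decodes to 0xF932.
But 0xF932 < 0x10000, the minimum for a 4-byte sequence — this is an overlong encoding.

invalid (overlong encoding)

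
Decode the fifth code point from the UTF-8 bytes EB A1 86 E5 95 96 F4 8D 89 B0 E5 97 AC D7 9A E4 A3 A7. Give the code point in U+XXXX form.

U+05DA

Offset 0: leading byte 0xEB = 11101011 → 3-byte char #1 = EB A1 86.
Offset 3: leading byte 0xE5 = 11100101 → 3-byte char #2 = E5 95 96.
Offset 6: leading byte 0xF4 = 11110100 → 4-byte char #3 = F4 8D 89 B0.
Offset 10: leading byte 0xE5 = 11100101 → 3-byte char #4 = E5 97 AC.
Offset 13: leading byte 0xD7 = 11010111 → 2-byte char #5 = D7 9A.
Leading byte 0xD7 = 11010111 matches 110xxxxx → 2-byte sequence.
Byte 1: 0xD7 = 11010111, payload 10111 (5 bits).
Byte 2: 0x9A = 10011010 (10xxxxxx ✓), payload 011010.
Concatenate: 10111011010 = 0x5DA (11 bits → U+05DA).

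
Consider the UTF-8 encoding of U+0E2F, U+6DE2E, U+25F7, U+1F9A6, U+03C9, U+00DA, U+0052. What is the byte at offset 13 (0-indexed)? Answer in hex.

U+0E2F → 3-byte form E0 B8 AF at offsets 0–2.
U+6DE2E → 4-byte form F1 AD B8 AE at offsets 3–6.
U+25F7 → 3-byte form E2 97 B7 at offsets 7–9.
U+1F9A6 → 4-byte form F0 9F A6 A6 at offsets 10–13.
Offset 13 falls in char 4's range; it's byte 4 of F0 9F A6 A6 = 0xA6.

0xA6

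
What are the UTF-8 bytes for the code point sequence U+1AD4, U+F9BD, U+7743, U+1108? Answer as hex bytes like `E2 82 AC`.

E1 AB 94 EF A6 BD E7 9D 83 E1 84 88

U+1AD4: 3-byte form → E1 AB 94.
U+F9BD: 3-byte form → EF A6 BD.
U+7743: 3-byte form → E7 9D 83.
U+1108: 3-byte form → E1 84 88.
Concatenated (12 bytes): E1 AB 94 EF A6 BD E7 9D 83 E1 84 88.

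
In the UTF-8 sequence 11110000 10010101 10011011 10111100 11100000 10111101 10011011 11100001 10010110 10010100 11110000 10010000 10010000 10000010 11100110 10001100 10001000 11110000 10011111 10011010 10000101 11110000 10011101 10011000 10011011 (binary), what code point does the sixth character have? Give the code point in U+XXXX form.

U+1F685

Offset 0: leading byte 0xF0 = 11110000 → 4-byte char #1 = F0 95 9B BC.
Offset 4: leading byte 0xE0 = 11100000 → 3-byte char #2 = E0 BD 9B.
Offset 7: leading byte 0xE1 = 11100001 → 3-byte char #3 = E1 96 94.
Offset 10: leading byte 0xF0 = 11110000 → 4-byte char #4 = F0 90 90 82.
Offset 14: leading byte 0xE6 = 11100110 → 3-byte char #5 = E6 8C 88.
Offset 17: leading byte 0xF0 = 11110000 → 4-byte char #6 = F0 9F 9A 85.
Leading byte 0xF0 = 11110000 matches 11110xxx → 4-byte sequence.
Byte 1: 0xF0 = 11110000, payload 000 (3 bits).
Byte 2: 0x9F = 10011111 (10xxxxxx ✓), payload 011111.
Byte 3: 0x9A = 10011010 (10xxxxxx ✓), payload 011010.
Byte 4: 0x85 = 10000101 (10xxxxxx ✓), payload 000101.
Concatenate: 000011111011010000101 = 0x1F685 (21 bits → U+1F685).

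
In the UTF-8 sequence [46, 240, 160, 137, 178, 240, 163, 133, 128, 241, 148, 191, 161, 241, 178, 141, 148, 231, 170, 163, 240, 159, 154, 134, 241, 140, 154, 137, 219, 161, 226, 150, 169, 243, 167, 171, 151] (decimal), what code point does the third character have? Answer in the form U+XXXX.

U+23140

Offset 0: leading byte 0x2E = 00101110 → 1-byte char #1 = 2E.
Offset 1: leading byte 0xF0 = 11110000 → 4-byte char #2 = F0 A0 89 B2.
Offset 5: leading byte 0xF0 = 11110000 → 4-byte char #3 = F0 A3 85 80.
Leading byte 0xF0 = 11110000 matches 11110xxx → 4-byte sequence.
Byte 1: 0xF0 = 11110000, payload 000 (3 bits).
Byte 2: 0xA3 = 10100011 (10xxxxxx ✓), payload 100011.
Byte 3: 0x85 = 10000101 (10xxxxxx ✓), payload 000101.
Byte 4: 0x80 = 10000000 (10xxxxxx ✓), payload 000000.
Concatenate: 000100011000101000000 = 0x23140 (21 bits → U+23140).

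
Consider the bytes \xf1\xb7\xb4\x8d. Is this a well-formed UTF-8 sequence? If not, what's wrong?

Leading byte 0xF1 = 11110001 → 4-byte form.
Continuation bytes 0xB7=10110111, 0xB4=10110100, 0x8D=10001101 all match 10xxxxxx.
Decoded value 0x77D0D is ≥ 0x10000 (shortest form) and not a surrogate.

valid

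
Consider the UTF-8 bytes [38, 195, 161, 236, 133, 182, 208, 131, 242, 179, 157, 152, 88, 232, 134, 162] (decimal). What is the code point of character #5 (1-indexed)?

U+B3758

Offset 0: leading byte 0x26 = 00100110 → 1-byte char #1 = 26.
Offset 1: leading byte 0xC3 = 11000011 → 2-byte char #2 = C3 A1.
Offset 3: leading byte 0xEC = 11101100 → 3-byte char #3 = EC 85 B6.
Offset 6: leading byte 0xD0 = 11010000 → 2-byte char #4 = D0 83.
Offset 8: leading byte 0xF2 = 11110010 → 4-byte char #5 = F2 B3 9D 98.
Leading byte 0xF2 = 11110010 matches 11110xxx → 4-byte sequence.
Byte 1: 0xF2 = 11110010, payload 010 (3 bits).
Byte 2: 0xB3 = 10110011 (10xxxxxx ✓), payload 110011.
Byte 3: 0x9D = 10011101 (10xxxxxx ✓), payload 011101.
Byte 4: 0x98 = 10011000 (10xxxxxx ✓), payload 011000.
Concatenate: 010110011011101011000 = 0xB3758 (21 bits → U+B3758).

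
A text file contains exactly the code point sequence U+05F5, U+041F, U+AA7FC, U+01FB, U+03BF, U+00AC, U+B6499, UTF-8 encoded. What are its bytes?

U+05F5: 2-byte form → D7 B5.
U+041F: 2-byte form → D0 9F.
U+AA7FC: 4-byte form → F2 AA 9F BC.
U+01FB: 2-byte form → C7 BB.
U+03BF: 2-byte form → CE BF.
U+00AC: 2-byte form → C2 AC.
U+B6499: 4-byte form → F2 B6 92 99.
Concatenated (18 bytes): D7 B5 D0 9F F2 AA 9F BC C7 BB CE BF C2 AC F2 B6 92 99.

D7 B5 D0 9F F2 AA 9F BC C7 BB CE BF C2 AC F2 B6 92 99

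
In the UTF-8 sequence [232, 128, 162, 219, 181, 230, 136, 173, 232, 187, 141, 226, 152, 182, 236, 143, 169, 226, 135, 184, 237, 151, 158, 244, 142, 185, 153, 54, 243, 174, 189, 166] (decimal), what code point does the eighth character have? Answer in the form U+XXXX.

U+D5DE

Offset 0: leading byte 0xE8 = 11101000 → 3-byte char #1 = E8 80 A2.
Offset 3: leading byte 0xDB = 11011011 → 2-byte char #2 = DB B5.
Offset 5: leading byte 0xE6 = 11100110 → 3-byte char #3 = E6 88 AD.
Offset 8: leading byte 0xE8 = 11101000 → 3-byte char #4 = E8 BB 8D.
Offset 11: leading byte 0xE2 = 11100010 → 3-byte char #5 = E2 98 B6.
Offset 14: leading byte 0xEC = 11101100 → 3-byte char #6 = EC 8F A9.
Offset 17: leading byte 0xE2 = 11100010 → 3-byte char #7 = E2 87 B8.
Offset 20: leading byte 0xED = 11101101 → 3-byte char #8 = ED 97 9E.
Leading byte 0xED = 11101101 matches 1110xxxx → 3-byte sequence.
Byte 1: 0xED = 11101101, payload 1101 (4 bits).
Byte 2: 0x97 = 10010111 (10xxxxxx ✓), payload 010111.
Byte 3: 0x9E = 10011110 (10xxxxxx ✓), payload 011110.
Concatenate: 1101010111011110 = 0xD5DE (16 bits → U+D5DE).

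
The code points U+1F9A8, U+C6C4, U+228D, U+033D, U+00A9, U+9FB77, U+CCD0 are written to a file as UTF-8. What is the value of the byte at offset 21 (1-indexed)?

0x90

1-indexed offset 21 is 0-indexed offset 20.
U+1F9A8 → 4-byte form F0 9F A6 A8 at offsets 0–3.
U+C6C4 → 3-byte form EC 9B 84 at offsets 4–6.
U+228D → 3-byte form E2 8A 8D at offsets 7–9.
U+033D → 2-byte form CC BD at offsets 10–11.
U+00A9 → 2-byte form C2 A9 at offsets 12–13.
U+9FB77 → 4-byte form F2 9F AD B7 at offsets 14–17.
U+CCD0 → 3-byte form EC B3 90 at offsets 18–20.
Offset 20 falls in char 7's range; it's byte 3 of EC B3 90 = 0x90.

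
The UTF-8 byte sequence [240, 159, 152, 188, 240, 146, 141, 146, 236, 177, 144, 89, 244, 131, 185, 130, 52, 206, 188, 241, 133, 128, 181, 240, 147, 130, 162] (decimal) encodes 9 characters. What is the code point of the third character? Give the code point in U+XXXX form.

U+CC50

Offset 0: leading byte 0xF0 = 11110000 → 4-byte char #1 = F0 9F 98 BC.
Offset 4: leading byte 0xF0 = 11110000 → 4-byte char #2 = F0 92 8D 92.
Offset 8: leading byte 0xEC = 11101100 → 3-byte char #3 = EC B1 90.
Leading byte 0xEC = 11101100 matches 1110xxxx → 3-byte sequence.
Byte 1: 0xEC = 11101100, payload 1100 (4 bits).
Byte 2: 0xB1 = 10110001 (10xxxxxx ✓), payload 110001.
Byte 3: 0x90 = 10010000 (10xxxxxx ✓), payload 010000.
Concatenate: 1100110001010000 = 0xCC50 (16 bits → U+CC50).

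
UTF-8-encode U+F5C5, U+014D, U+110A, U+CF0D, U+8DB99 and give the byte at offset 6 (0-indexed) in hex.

0x84

U+F5C5 → 3-byte form EF 97 85 at offsets 0–2.
U+014D → 2-byte form C5 8D at offsets 3–4.
U+110A → 3-byte form E1 84 8A at offsets 5–7.
Offset 6 falls in char 3's range; it's byte 2 of E1 84 8A = 0x84.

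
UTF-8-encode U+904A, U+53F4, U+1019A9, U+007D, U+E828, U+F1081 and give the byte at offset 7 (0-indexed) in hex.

U+904A → 3-byte form E9 81 8A at offsets 0–2.
U+53F4 → 3-byte form E5 8F B4 at offsets 3–5.
U+1019A9 → 4-byte form F4 81 A6 A9 at offsets 6–9.
Offset 7 falls in char 3's range; it's byte 2 of F4 81 A6 A9 = 0x81.

0x81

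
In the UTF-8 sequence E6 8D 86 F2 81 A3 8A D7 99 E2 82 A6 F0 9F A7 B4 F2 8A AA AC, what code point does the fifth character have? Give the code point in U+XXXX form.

U+1F9F4

Offset 0: leading byte 0xE6 = 11100110 → 3-byte char #1 = E6 8D 86.
Offset 3: leading byte 0xF2 = 11110010 → 4-byte char #2 = F2 81 A3 8A.
Offset 7: leading byte 0xD7 = 11010111 → 2-byte char #3 = D7 99.
Offset 9: leading byte 0xE2 = 11100010 → 3-byte char #4 = E2 82 A6.
Offset 12: leading byte 0xF0 = 11110000 → 4-byte char #5 = F0 9F A7 B4.
Leading byte 0xF0 = 11110000 matches 11110xxx → 4-byte sequence.
Byte 1: 0xF0 = 11110000, payload 000 (3 bits).
Byte 2: 0x9F = 10011111 (10xxxxxx ✓), payload 011111.
Byte 3: 0xA7 = 10100111 (10xxxxxx ✓), payload 100111.
Byte 4: 0xB4 = 10110100 (10xxxxxx ✓), payload 110100.
Concatenate: 000011111100111110100 = 0x1F9F4 (21 bits → U+1F9F4).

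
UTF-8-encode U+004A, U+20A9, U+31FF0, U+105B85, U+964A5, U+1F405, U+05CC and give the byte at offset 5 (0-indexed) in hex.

U+004A → 1-byte form 4A at offsets 0–0.
U+20A9 → 3-byte form E2 82 A9 at offsets 1–3.
U+31FF0 → 4-byte form F0 B1 BF B0 at offsets 4–7.
Offset 5 falls in char 3's range; it's byte 2 of F0 B1 BF B0 = 0xB1.

0xB1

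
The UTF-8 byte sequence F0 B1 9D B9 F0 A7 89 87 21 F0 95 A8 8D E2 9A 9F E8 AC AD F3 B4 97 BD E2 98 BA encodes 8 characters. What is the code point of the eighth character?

Offset 0: leading byte 0xF0 = 11110000 → 4-byte char #1 = F0 B1 9D B9.
Offset 4: leading byte 0xF0 = 11110000 → 4-byte char #2 = F0 A7 89 87.
Offset 8: leading byte 0x21 = 00100001 → 1-byte char #3 = 21.
Offset 9: leading byte 0xF0 = 11110000 → 4-byte char #4 = F0 95 A8 8D.
Offset 13: leading byte 0xE2 = 11100010 → 3-byte char #5 = E2 9A 9F.
Offset 16: leading byte 0xE8 = 11101000 → 3-byte char #6 = E8 AC AD.
Offset 19: leading byte 0xF3 = 11110011 → 4-byte char #7 = F3 B4 97 BD.
Offset 23: leading byte 0xE2 = 11100010 → 3-byte char #8 = E2 98 BA.
Leading byte 0xE2 = 11100010 matches 1110xxxx → 3-byte sequence.
Byte 1: 0xE2 = 11100010, payload 0010 (4 bits).
Byte 2: 0x98 = 10011000 (10xxxxxx ✓), payload 011000.
Byte 3: 0xBA = 10111010 (10xxxxxx ✓), payload 111010.
Concatenate: 0010011000111010 = 0x263A (16 bits → U+263A).

U+263A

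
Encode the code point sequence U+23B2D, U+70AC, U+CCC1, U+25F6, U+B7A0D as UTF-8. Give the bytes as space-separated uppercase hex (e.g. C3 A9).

F0 A3 AC AD E7 82 AC EC B3 81 E2 97 B6 F2 B7 A8 8D

U+23B2D: 4-byte form → F0 A3 AC AD.
U+70AC: 3-byte form → E7 82 AC.
U+CCC1: 3-byte form → EC B3 81.
U+25F6: 3-byte form → E2 97 B6.
U+B7A0D: 4-byte form → F2 B7 A8 8D.
Concatenated (17 bytes): F0 A3 AC AD E7 82 AC EC B3 81 E2 97 B6 F2 B7 A8 8D.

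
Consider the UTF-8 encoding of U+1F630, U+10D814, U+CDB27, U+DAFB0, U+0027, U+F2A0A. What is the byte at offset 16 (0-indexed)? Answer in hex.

0x27

U+1F630 → 4-byte form F0 9F 98 B0 at offsets 0–3.
U+10D814 → 4-byte form F4 8D A0 94 at offsets 4–7.
U+CDB27 → 4-byte form F3 8D AC A7 at offsets 8–11.
U+DAFB0 → 4-byte form F3 9A BE B0 at offsets 12–15.
U+0027 → 1-byte form 27 at offsets 16–16.
Offset 16 falls in char 5's range; it's byte 1 of 27 = 0x27.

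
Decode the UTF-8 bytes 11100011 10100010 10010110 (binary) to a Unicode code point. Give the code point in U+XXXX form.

Leading byte 0xE3 = 11100011 matches 1110xxxx → 3-byte sequence.
Byte 1: 0xE3 = 11100011, payload 0011 (4 bits).
Byte 2: 0xA2 = 10100010 (10xxxxxx ✓), payload 100010.
Byte 3: 0x96 = 10010110 (10xxxxxx ✓), payload 010110.
Concatenate: 0011100010010110 = 0x3896 (16 bits → U+3896).

U+3896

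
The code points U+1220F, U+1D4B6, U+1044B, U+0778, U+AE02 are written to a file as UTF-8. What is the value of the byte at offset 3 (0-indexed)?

0x8F

U+1220F → 4-byte form F0 92 88 8F at offsets 0–3.
Offset 3 falls in char 1's range; it's byte 4 of F0 92 88 8F = 0x8F.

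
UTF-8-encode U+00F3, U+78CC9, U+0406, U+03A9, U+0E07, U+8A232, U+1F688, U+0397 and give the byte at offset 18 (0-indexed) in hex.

U+00F3 → 2-byte form C3 B3 at offsets 0–1.
U+78CC9 → 4-byte form F1 B8 B3 89 at offsets 2–5.
U+0406 → 2-byte form D0 86 at offsets 6–7.
U+03A9 → 2-byte form CE A9 at offsets 8–9.
U+0E07 → 3-byte form E0 B8 87 at offsets 10–12.
U+8A232 → 4-byte form F2 8A 88 B2 at offsets 13–16.
U+1F688 → 4-byte form F0 9F 9A 88 at offsets 17–20.
Offset 18 falls in char 7's range; it's byte 2 of F0 9F 9A 88 = 0x9F.

0x9F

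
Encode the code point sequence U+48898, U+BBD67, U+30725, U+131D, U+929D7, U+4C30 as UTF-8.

F1 88 A2 98 F2 BB B5 A7 F0 B0 9C A5 E1 8C 9D F2 92 A7 97 E4 B0 B0

U+48898: 4-byte form → F1 88 A2 98.
U+BBD67: 4-byte form → F2 BB B5 A7.
U+30725: 4-byte form → F0 B0 9C A5.
U+131D: 3-byte form → E1 8C 9D.
U+929D7: 4-byte form → F2 92 A7 97.
U+4C30: 3-byte form → E4 B0 B0.
Concatenated (22 bytes): F1 88 A2 98 F2 BB B5 A7 F0 B0 9C A5 E1 8C 9D F2 92 A7 97 E4 B0 B0.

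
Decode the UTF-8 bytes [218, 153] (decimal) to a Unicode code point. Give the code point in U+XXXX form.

Leading byte 0xDA = 11011010 matches 110xxxxx → 2-byte sequence.
Byte 1: 0xDA = 11011010, payload 11010 (5 bits).
Byte 2: 0x99 = 10011001 (10xxxxxx ✓), payload 011001.
Concatenate: 11010011001 = 0x699 (11 bits → U+0699).

U+0699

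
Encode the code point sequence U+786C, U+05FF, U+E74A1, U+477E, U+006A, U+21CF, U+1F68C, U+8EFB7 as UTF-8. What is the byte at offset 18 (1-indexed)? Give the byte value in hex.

0x9F

1-indexed offset 18 is 0-indexed offset 17.
U+786C → 3-byte form E7 A1 AC at offsets 0–2.
U+05FF → 2-byte form D7 BF at offsets 3–4.
U+E74A1 → 4-byte form F3 A7 92 A1 at offsets 5–8.
U+477E → 3-byte form E4 9D BE at offsets 9–11.
U+006A → 1-byte form 6A at offsets 12–12.
U+21CF → 3-byte form E2 87 8F at offsets 13–15.
U+1F68C → 4-byte form F0 9F 9A 8C at offsets 16–19.
Offset 17 falls in char 7's range; it's byte 2 of F0 9F 9A 8C = 0x9F.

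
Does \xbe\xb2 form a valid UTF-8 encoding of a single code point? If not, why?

Byte 0xBE = 10111110 has the form 10xxxxxx — a continuation byte — but there is no preceding leading byte.

invalid (continuation byte with no leading byte)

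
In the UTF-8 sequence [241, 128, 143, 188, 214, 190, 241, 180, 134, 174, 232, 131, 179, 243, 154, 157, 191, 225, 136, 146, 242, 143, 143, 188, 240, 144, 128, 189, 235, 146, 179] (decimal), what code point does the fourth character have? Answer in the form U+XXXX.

Offset 0: leading byte 0xF1 = 11110001 → 4-byte char #1 = F1 80 8F BC.
Offset 4: leading byte 0xD6 = 11010110 → 2-byte char #2 = D6 BE.
Offset 6: leading byte 0xF1 = 11110001 → 4-byte char #3 = F1 B4 86 AE.
Offset 10: leading byte 0xE8 = 11101000 → 3-byte char #4 = E8 83 B3.
Leading byte 0xE8 = 11101000 matches 1110xxxx → 3-byte sequence.
Byte 1: 0xE8 = 11101000, payload 1000 (4 bits).
Byte 2: 0x83 = 10000011 (10xxxxxx ✓), payload 000011.
Byte 3: 0xB3 = 10110011 (10xxxxxx ✓), payload 110011.
Concatenate: 1000000011110011 = 0x80F3 (16 bits → U+80F3).

U+80F3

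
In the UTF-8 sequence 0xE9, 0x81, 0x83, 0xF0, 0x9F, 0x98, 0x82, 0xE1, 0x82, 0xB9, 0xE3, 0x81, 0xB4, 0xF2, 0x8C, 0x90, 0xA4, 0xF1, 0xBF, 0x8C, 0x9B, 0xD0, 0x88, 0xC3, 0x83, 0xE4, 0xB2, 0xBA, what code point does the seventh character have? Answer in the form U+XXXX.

Offset 0: leading byte 0xE9 = 11101001 → 3-byte char #1 = E9 81 83.
Offset 3: leading byte 0xF0 = 11110000 → 4-byte char #2 = F0 9F 98 82.
Offset 7: leading byte 0xE1 = 11100001 → 3-byte char #3 = E1 82 B9.
Offset 10: leading byte 0xE3 = 11100011 → 3-byte char #4 = E3 81 B4.
Offset 13: leading byte 0xF2 = 11110010 → 4-byte char #5 = F2 8C 90 A4.
Offset 17: leading byte 0xF1 = 11110001 → 4-byte char #6 = F1 BF 8C 9B.
Offset 21: leading byte 0xD0 = 11010000 → 2-byte char #7 = D0 88.
Leading byte 0xD0 = 11010000 matches 110xxxxx → 2-byte sequence.
Byte 1: 0xD0 = 11010000, payload 10000 (5 bits).
Byte 2: 0x88 = 10001000 (10xxxxxx ✓), payload 001000.
Concatenate: 10000001000 = 0x408 (11 bits → U+0408).

U+0408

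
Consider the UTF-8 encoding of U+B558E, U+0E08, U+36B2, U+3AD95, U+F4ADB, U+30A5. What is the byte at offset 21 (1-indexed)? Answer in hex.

1-indexed offset 21 is 0-indexed offset 20.
U+B558E → 4-byte form F2 B5 96 8E at offsets 0–3.
U+0E08 → 3-byte form E0 B8 88 at offsets 4–6.
U+36B2 → 3-byte form E3 9A B2 at offsets 7–9.
U+3AD95 → 4-byte form F0 BA B6 95 at offsets 10–13.
U+F4ADB → 4-byte form F3 B4 AB 9B at offsets 14–17.
U+30A5 → 3-byte form E3 82 A5 at offsets 18–20.
Offset 20 falls in char 6's range; it's byte 3 of E3 82 A5 = 0xA5.

0xA5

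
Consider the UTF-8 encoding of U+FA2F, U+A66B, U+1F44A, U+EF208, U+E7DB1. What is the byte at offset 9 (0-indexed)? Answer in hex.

0x8A

U+FA2F → 3-byte form EF A8 AF at offsets 0–2.
U+A66B → 3-byte form EA 99 AB at offsets 3–5.
U+1F44A → 4-byte form F0 9F 91 8A at offsets 6–9.
Offset 9 falls in char 3's range; it's byte 4 of F0 9F 91 8A = 0x8A.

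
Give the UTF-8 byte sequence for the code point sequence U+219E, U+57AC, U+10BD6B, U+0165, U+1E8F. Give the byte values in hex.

U+219E: 3-byte form → E2 86 9E.
U+57AC: 3-byte form → E5 9E AC.
U+10BD6B: 4-byte form → F4 8B B5 AB.
U+0165: 2-byte form → C5 A5.
U+1E8F: 3-byte form → E1 BA 8F.
Concatenated (15 bytes): E2 86 9E E5 9E AC F4 8B B5 AB C5 A5 E1 BA 8F.

E2 86 9E E5 9E AC F4 8B B5 AB C5 A5 E1 BA 8F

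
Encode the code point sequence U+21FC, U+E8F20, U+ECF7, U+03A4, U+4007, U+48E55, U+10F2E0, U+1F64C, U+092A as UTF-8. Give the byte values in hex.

E2 87 BC F3 A8 BC A0 EE B3 B7 CE A4 E4 80 87 F1 88 B9 95 F4 8F 8B A0 F0 9F 99 8C E0 A4 AA

U+21FC: 3-byte form → E2 87 BC.
U+E8F20: 4-byte form → F3 A8 BC A0.
U+ECF7: 3-byte form → EE B3 B7.
U+03A4: 2-byte form → CE A4.
U+4007: 3-byte form → E4 80 87.
U+48E55: 4-byte form → F1 88 B9 95.
U+10F2E0: 4-byte form → F4 8F 8B A0.
U+1F64C: 4-byte form → F0 9F 99 8C.
U+092A: 3-byte form → E0 A4 AA.
Concatenated (30 bytes): E2 87 BC F3 A8 BC A0 EE B3 B7 CE A4 E4 80 87 F1 88 B9 95 F4 8F 8B A0 F0 9F 99 8C E0 A4 AA.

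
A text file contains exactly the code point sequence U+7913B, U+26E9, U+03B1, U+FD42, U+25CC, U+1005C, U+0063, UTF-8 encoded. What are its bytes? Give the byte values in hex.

F1 B9 84 BB E2 9B A9 CE B1 EF B5 82 E2 97 8C F0 90 81 9C 63

U+7913B: 4-byte form → F1 B9 84 BB.
U+26E9: 3-byte form → E2 9B A9.
U+03B1: 2-byte form → CE B1.
U+FD42: 3-byte form → EF B5 82.
U+25CC: 3-byte form → E2 97 8C.
U+1005C: 4-byte form → F0 90 81 9C.
U+0063: 1-byte form → 63.
Concatenated (20 bytes): F1 B9 84 BB E2 9B A9 CE B1 EF B5 82 E2 97 8C F0 90 81 9C 63.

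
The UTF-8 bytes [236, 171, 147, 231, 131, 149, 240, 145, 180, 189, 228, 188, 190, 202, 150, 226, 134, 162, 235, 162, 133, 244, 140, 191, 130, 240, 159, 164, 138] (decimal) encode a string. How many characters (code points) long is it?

9

Byte at offset 0: 0xEC = 11101100 → 3-byte char (#1). Advance 3.
Byte at offset 3: 0xE7 = 11100111 → 3-byte char (#2). Advance 3.
Byte at offset 6: 0xF0 = 11110000 → 4-byte char (#3). Advance 4.
Byte at offset 10: 0xE4 = 11100100 → 3-byte char (#4). Advance 3.
Byte at offset 13: 0xCA = 11001010 → 2-byte char (#5). Advance 2.
Byte at offset 15: 0xE2 = 11100010 → 3-byte char (#6). Advance 3.
Byte at offset 18: 0xEB = 11101011 → 3-byte char (#7). Advance 3.
Byte at offset 21: 0xF4 = 11110100 → 4-byte char (#8). Advance 4.
Byte at offset 25: 0xF0 = 11110000 → 4-byte char (#9). Advance 4.
Reached end at offset 29 after 9 code points.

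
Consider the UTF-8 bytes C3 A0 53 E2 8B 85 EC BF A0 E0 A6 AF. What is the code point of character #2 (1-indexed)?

Offset 0: leading byte 0xC3 = 11000011 → 2-byte char #1 = C3 A0.
Offset 2: leading byte 0x53 = 01010011 → 1-byte char #2 = 53.
Leading byte 0x53 = 01010011 matches 0xxxxxxx → 1-byte sequence.
Byte 1: 0x53 = 01010011, payload 1010011 (7 bits).
Concatenate: 1010011 = 0x53 (7 bits → U+0053).

U+0053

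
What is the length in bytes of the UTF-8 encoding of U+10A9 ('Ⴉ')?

3

U+10A9 = 0x10A9. UTF-8 uses 1 byte below 0x80, 2 below 0x800, 3 below 0x10000, 4 up to 0x10FFFF. 0x10A9 is in U+0800–U+FFFF → 3 bytes.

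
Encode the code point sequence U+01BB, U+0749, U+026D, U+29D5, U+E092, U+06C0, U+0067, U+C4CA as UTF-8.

C6 BB DD 89 C9 AD E2 A7 95 EE 82 92 DB 80 67 EC 93 8A

U+01BB: 2-byte form → C6 BB.
U+0749: 2-byte form → DD 89.
U+026D: 2-byte form → C9 AD.
U+29D5: 3-byte form → E2 A7 95.
U+E092: 3-byte form → EE 82 92.
U+06C0: 2-byte form → DB 80.
U+0067: 1-byte form → 67.
U+C4CA: 3-byte form → EC 93 8A.
Concatenated (18 bytes): C6 BB DD 89 C9 AD E2 A7 95 EE 82 92 DB 80 67 EC 93 8A.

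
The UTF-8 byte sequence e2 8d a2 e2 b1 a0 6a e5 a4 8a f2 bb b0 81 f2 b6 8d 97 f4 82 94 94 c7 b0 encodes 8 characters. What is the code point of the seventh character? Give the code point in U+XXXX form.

Offset 0: leading byte 0xE2 = 11100010 → 3-byte char #1 = E2 8D A2.
Offset 3: leading byte 0xE2 = 11100010 → 3-byte char #2 = E2 B1 A0.
Offset 6: leading byte 0x6A = 01101010 → 1-byte char #3 = 6A.
Offset 7: leading byte 0xE5 = 11100101 → 3-byte char #4 = E5 A4 8A.
Offset 10: leading byte 0xF2 = 11110010 → 4-byte char #5 = F2 BB B0 81.
Offset 14: leading byte 0xF2 = 11110010 → 4-byte char #6 = F2 B6 8D 97.
Offset 18: leading byte 0xF4 = 11110100 → 4-byte char #7 = F4 82 94 94.
Leading byte 0xF4 = 11110100 matches 11110xxx → 4-byte sequence.
Byte 1: 0xF4 = 11110100, payload 100 (3 bits).
Byte 2: 0x82 = 10000010 (10xxxxxx ✓), payload 000010.
Byte 3: 0x94 = 10010100 (10xxxxxx ✓), payload 010100.
Byte 4: 0x94 = 10010100 (10xxxxxx ✓), payload 010100.
Concatenate: 100000010010100010100 = 0x102514 (21 bits → U+102514).

U+102514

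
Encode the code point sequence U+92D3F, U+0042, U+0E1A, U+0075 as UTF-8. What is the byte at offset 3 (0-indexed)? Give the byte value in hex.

U+92D3F → 4-byte form F2 92 B4 BF at offsets 0–3.
Offset 3 falls in char 1's range; it's byte 4 of F2 92 B4 BF = 0xBF.

0xBF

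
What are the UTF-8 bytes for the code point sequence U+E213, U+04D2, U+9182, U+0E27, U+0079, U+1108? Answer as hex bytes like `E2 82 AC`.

EE 88 93 D3 92 E9 86 82 E0 B8 A7 79 E1 84 88

U+E213: 3-byte form → EE 88 93.
U+04D2: 2-byte form → D3 92.
U+9182: 3-byte form → E9 86 82.
U+0E27: 3-byte form → E0 B8 A7.
U+0079: 1-byte form → 79.
U+1108: 3-byte form → E1 84 88.
Concatenated (15 bytes): EE 88 93 D3 92 E9 86 82 E0 B8 A7 79 E1 84 88.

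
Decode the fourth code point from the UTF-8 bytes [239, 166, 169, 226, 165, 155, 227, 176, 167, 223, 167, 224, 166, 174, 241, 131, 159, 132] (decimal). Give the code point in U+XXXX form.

Offset 0: leading byte 0xEF = 11101111 → 3-byte char #1 = EF A6 A9.
Offset 3: leading byte 0xE2 = 11100010 → 3-byte char #2 = E2 A5 9B.
Offset 6: leading byte 0xE3 = 11100011 → 3-byte char #3 = E3 B0 A7.
Offset 9: leading byte 0xDF = 11011111 → 2-byte char #4 = DF A7.
Leading byte 0xDF = 11011111 matches 110xxxxx → 2-byte sequence.
Byte 1: 0xDF = 11011111, payload 11111 (5 bits).
Byte 2: 0xA7 = 10100111 (10xxxxxx ✓), payload 100111.
Concatenate: 11111100111 = 0x7E7 (11 bits → U+07E7).

U+07E7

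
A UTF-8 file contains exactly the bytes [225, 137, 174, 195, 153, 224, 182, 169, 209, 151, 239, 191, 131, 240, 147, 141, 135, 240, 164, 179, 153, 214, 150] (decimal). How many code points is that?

8

Byte at offset 0: 0xE1 = 11100001 → 3-byte char (#1). Advance 3.
Byte at offset 3: 0xC3 = 11000011 → 2-byte char (#2). Advance 2.
Byte at offset 5: 0xE0 = 11100000 → 3-byte char (#3). Advance 3.
Byte at offset 8: 0xD1 = 11010001 → 2-byte char (#4). Advance 2.
Byte at offset 10: 0xEF = 11101111 → 3-byte char (#5). Advance 3.
Byte at offset 13: 0xF0 = 11110000 → 4-byte char (#6). Advance 4.
Byte at offset 17: 0xF0 = 11110000 → 4-byte char (#7). Advance 4.
Byte at offset 21: 0xD6 = 11010110 → 2-byte char (#8). Advance 2.
Reached end at offset 23 after 8 code points.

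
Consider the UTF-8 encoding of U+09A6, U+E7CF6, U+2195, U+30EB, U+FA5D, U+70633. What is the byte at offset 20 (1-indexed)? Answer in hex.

0xB3

1-indexed offset 20 is 0-indexed offset 19.
U+09A6 → 3-byte form E0 A6 A6 at offsets 0–2.
U+E7CF6 → 4-byte form F3 A7 B3 B6 at offsets 3–6.
U+2195 → 3-byte form E2 86 95 at offsets 7–9.
U+30EB → 3-byte form E3 83 AB at offsets 10–12.
U+FA5D → 3-byte form EF A9 9D at offsets 13–15.
U+70633 → 4-byte form F1 B0 98 B3 at offsets 16–19.
Offset 19 falls in char 6's range; it's byte 4 of F1 B0 98 B3 = 0xB3.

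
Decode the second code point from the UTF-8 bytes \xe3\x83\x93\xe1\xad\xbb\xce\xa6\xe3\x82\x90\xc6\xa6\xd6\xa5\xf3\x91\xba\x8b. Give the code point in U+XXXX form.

U+1B7B

Offset 0: leading byte 0xE3 = 11100011 → 3-byte char #1 = E3 83 93.
Offset 3: leading byte 0xE1 = 11100001 → 3-byte char #2 = E1 AD BB.
Leading byte 0xE1 = 11100001 matches 1110xxxx → 3-byte sequence.
Byte 1: 0xE1 = 11100001, payload 0001 (4 bits).
Byte 2: 0xAD = 10101101 (10xxxxxx ✓), payload 101101.
Byte 3: 0xBB = 10111011 (10xxxxxx ✓), payload 111011.
Concatenate: 0001101101111011 = 0x1B7B (16 bits → U+1B7B).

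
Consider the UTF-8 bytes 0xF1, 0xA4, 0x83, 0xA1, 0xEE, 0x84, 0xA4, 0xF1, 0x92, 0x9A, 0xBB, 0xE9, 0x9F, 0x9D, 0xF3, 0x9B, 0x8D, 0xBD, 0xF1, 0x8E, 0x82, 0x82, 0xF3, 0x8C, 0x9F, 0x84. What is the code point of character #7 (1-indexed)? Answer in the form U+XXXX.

U+CC7C4

Offset 0: leading byte 0xF1 = 11110001 → 4-byte char #1 = F1 A4 83 A1.
Offset 4: leading byte 0xEE = 11101110 → 3-byte char #2 = EE 84 A4.
Offset 7: leading byte 0xF1 = 11110001 → 4-byte char #3 = F1 92 9A BB.
Offset 11: leading byte 0xE9 = 11101001 → 3-byte char #4 = E9 9F 9D.
Offset 14: leading byte 0xF3 = 11110011 → 4-byte char #5 = F3 9B 8D BD.
Offset 18: leading byte 0xF1 = 11110001 → 4-byte char #6 = F1 8E 82 82.
Offset 22: leading byte 0xF3 = 11110011 → 4-byte char #7 = F3 8C 9F 84.
Leading byte 0xF3 = 11110011 matches 11110xxx → 4-byte sequence.
Byte 1: 0xF3 = 11110011, payload 011 (3 bits).
Byte 2: 0x8C = 10001100 (10xxxxxx ✓), payload 001100.
Byte 3: 0x9F = 10011111 (10xxxxxx ✓), payload 011111.
Byte 4: 0x84 = 10000100 (10xxxxxx ✓), payload 000100.
Concatenate: 011001100011111000100 = 0xCC7C4 (21 bits → U+CC7C4).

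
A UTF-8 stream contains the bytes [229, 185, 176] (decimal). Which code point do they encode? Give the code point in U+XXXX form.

U+5E70

Leading byte 0xE5 = 11100101 matches 1110xxxx → 3-byte sequence.
Byte 1: 0xE5 = 11100101, payload 0101 (4 bits).
Byte 2: 0xB9 = 10111001 (10xxxxxx ✓), payload 111001.
Byte 3: 0xB0 = 10110000 (10xxxxxx ✓), payload 110000.
Concatenate: 0101111001110000 = 0x5E70 (16 bits → U+5E70).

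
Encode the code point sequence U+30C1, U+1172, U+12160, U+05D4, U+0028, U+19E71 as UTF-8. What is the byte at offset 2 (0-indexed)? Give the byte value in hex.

U+30C1 → 3-byte form E3 83 81 at offsets 0–2.
Offset 2 falls in char 1's range; it's byte 3 of E3 83 81 = 0x81.

0x81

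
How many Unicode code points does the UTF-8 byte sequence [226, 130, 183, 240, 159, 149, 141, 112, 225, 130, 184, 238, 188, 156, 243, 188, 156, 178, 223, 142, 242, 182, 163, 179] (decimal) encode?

Byte at offset 0: 0xE2 = 11100010 → 3-byte char (#1). Advance 3.
Byte at offset 3: 0xF0 = 11110000 → 4-byte char (#2). Advance 4.
Byte at offset 7: 0x70 = 01110000 → 1-byte char (#3). Advance 1.
Byte at offset 8: 0xE1 = 11100001 → 3-byte char (#4). Advance 3.
Byte at offset 11: 0xEE = 11101110 → 3-byte char (#5). Advance 3.
Byte at offset 14: 0xF3 = 11110011 → 4-byte char (#6). Advance 4.
Byte at offset 18: 0xDF = 11011111 → 2-byte char (#7). Advance 2.
Byte at offset 20: 0xF2 = 11110010 → 4-byte char (#8). Advance 4.
Reached end at offset 24 after 8 code points.

8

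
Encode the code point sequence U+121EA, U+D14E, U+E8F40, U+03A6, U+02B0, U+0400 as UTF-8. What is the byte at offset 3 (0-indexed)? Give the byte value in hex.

0xAA

U+121EA → 4-byte form F0 92 87 AA at offsets 0–3.
Offset 3 falls in char 1's range; it's byte 4 of F0 92 87 AA = 0xAA.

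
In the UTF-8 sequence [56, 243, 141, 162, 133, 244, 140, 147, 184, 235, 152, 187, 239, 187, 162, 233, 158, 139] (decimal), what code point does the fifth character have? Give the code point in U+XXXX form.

Offset 0: leading byte 0x38 = 00111000 → 1-byte char #1 = 38.
Offset 1: leading byte 0xF3 = 11110011 → 4-byte char #2 = F3 8D A2 85.
Offset 5: leading byte 0xF4 = 11110100 → 4-byte char #3 = F4 8C 93 B8.
Offset 9: leading byte 0xEB = 11101011 → 3-byte char #4 = EB 98 BB.
Offset 12: leading byte 0xEF = 11101111 → 3-byte char #5 = EF BB A2.
Leading byte 0xEF = 11101111 matches 1110xxxx → 3-byte sequence.
Byte 1: 0xEF = 11101111, payload 1111 (4 bits).
Byte 2: 0xBB = 10111011 (10xxxxxx ✓), payload 111011.
Byte 3: 0xA2 = 10100010 (10xxxxxx ✓), payload 100010.
Concatenate: 1111111011100010 = 0xFEE2 (16 bits → U+FEE2).

U+FEE2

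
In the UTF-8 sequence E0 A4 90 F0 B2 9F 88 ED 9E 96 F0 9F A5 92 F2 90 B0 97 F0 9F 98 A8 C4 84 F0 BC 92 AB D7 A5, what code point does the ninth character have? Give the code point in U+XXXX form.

U+05E5

Offset 0: leading byte 0xE0 = 11100000 → 3-byte char #1 = E0 A4 90.
Offset 3: leading byte 0xF0 = 11110000 → 4-byte char #2 = F0 B2 9F 88.
Offset 7: leading byte 0xED = 11101101 → 3-byte char #3 = ED 9E 96.
Offset 10: leading byte 0xF0 = 11110000 → 4-byte char #4 = F0 9F A5 92.
Offset 14: leading byte 0xF2 = 11110010 → 4-byte char #5 = F2 90 B0 97.
Offset 18: leading byte 0xF0 = 11110000 → 4-byte char #6 = F0 9F 98 A8.
Offset 22: leading byte 0xC4 = 11000100 → 2-byte char #7 = C4 84.
Offset 24: leading byte 0xF0 = 11110000 → 4-byte char #8 = F0 BC 92 AB.
Offset 28: leading byte 0xD7 = 11010111 → 2-byte char #9 = D7 A5.
Leading byte 0xD7 = 11010111 matches 110xxxxx → 2-byte sequence.
Byte 1: 0xD7 = 11010111, payload 10111 (5 bits).
Byte 2: 0xA5 = 10100101 (10xxxxxx ✓), payload 100101.
Concatenate: 10111100101 = 0x5E5 (11 bits → U+05E5).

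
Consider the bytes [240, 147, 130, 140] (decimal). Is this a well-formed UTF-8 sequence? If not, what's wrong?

valid

Leading byte 0xF0 = 11110000 → 4-byte form.
Continuation bytes 0x93=10010011, 0x82=10000010, 0x8C=10001100 all match 10xxxxxx.
Decoded value 0x1308C is ≥ 0x10000 (shortest form) and not a surrogate.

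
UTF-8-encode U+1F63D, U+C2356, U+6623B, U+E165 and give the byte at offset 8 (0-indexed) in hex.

U+1F63D → 4-byte form F0 9F 98 BD at offsets 0–3.
U+C2356 → 4-byte form F3 82 8D 96 at offsets 4–7.
U+6623B → 4-byte form F1 A6 88 BB at offsets 8–11.
Offset 8 falls in char 3's range; it's byte 1 of F1 A6 88 BB = 0xF1.

0xF1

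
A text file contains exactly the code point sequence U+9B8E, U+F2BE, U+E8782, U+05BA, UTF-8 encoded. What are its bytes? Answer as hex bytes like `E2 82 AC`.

U+9B8E: 3-byte form → E9 AE 8E.
U+F2BE: 3-byte form → EF 8A BE.
U+E8782: 4-byte form → F3 A8 9E 82.
U+05BA: 2-byte form → D6 BA.
Concatenated (12 bytes): E9 AE 8E EF 8A BE F3 A8 9E 82 D6 BA.

E9 AE 8E EF 8A BE F3 A8 9E 82 D6 BA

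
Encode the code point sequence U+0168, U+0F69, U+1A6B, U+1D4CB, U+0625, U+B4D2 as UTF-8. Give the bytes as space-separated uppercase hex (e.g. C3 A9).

U+0168: 2-byte form → C5 A8.
U+0F69: 3-byte form → E0 BD A9.
U+1A6B: 3-byte form → E1 A9 AB.
U+1D4CB: 4-byte form → F0 9D 93 8B.
U+0625: 2-byte form → D8 A5.
U+B4D2: 3-byte form → EB 93 92.
Concatenated (17 bytes): C5 A8 E0 BD A9 E1 A9 AB F0 9D 93 8B D8 A5 EB 93 92.

C5 A8 E0 BD A9 E1 A9 AB F0 9D 93 8B D8 A5 EB 93 92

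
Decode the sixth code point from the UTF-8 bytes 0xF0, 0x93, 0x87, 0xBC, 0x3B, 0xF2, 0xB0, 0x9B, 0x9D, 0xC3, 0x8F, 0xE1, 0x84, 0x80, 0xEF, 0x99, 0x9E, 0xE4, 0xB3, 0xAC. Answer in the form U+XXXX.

U+F65E

Offset 0: leading byte 0xF0 = 11110000 → 4-byte char #1 = F0 93 87 BC.
Offset 4: leading byte 0x3B = 00111011 → 1-byte char #2 = 3B.
Offset 5: leading byte 0xF2 = 11110010 → 4-byte char #3 = F2 B0 9B 9D.
Offset 9: leading byte 0xC3 = 11000011 → 2-byte char #4 = C3 8F.
Offset 11: leading byte 0xE1 = 11100001 → 3-byte char #5 = E1 84 80.
Offset 14: leading byte 0xEF = 11101111 → 3-byte char #6 = EF 99 9E.
Leading byte 0xEF = 11101111 matches 1110xxxx → 3-byte sequence.
Byte 1: 0xEF = 11101111, payload 1111 (4 bits).
Byte 2: 0x99 = 10011001 (10xxxxxx ✓), payload 011001.
Byte 3: 0x9E = 10011110 (10xxxxxx ✓), payload 011110.
Concatenate: 1111011001011110 = 0xF65E (16 bits → U+F65E).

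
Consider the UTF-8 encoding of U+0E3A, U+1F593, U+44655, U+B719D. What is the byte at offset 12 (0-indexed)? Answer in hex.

U+0E3A → 3-byte form E0 B8 BA at offsets 0–2.
U+1F593 → 4-byte form F0 9F 96 93 at offsets 3–6.
U+44655 → 4-byte form F1 84 99 95 at offsets 7–10.
U+B719D → 4-byte form F2 B7 86 9D at offsets 11–14.
Offset 12 falls in char 4's range; it's byte 2 of F2 B7 86 9D = 0xB7.

0xB7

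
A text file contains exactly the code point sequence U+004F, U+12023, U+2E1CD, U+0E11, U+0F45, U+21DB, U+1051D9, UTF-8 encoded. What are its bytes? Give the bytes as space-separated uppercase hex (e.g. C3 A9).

U+004F: 1-byte form → 4F.
U+12023: 4-byte form → F0 92 80 A3.
U+2E1CD: 4-byte form → F0 AE 87 8D.
U+0E11: 3-byte form → E0 B8 91.
U+0F45: 3-byte form → E0 BD 85.
U+21DB: 3-byte form → E2 87 9B.
U+1051D9: 4-byte form → F4 85 87 99.
Concatenated (22 bytes): 4F F0 92 80 A3 F0 AE 87 8D E0 B8 91 E0 BD 85 E2 87 9B F4 85 87 99.

4F F0 92 80 A3 F0 AE 87 8D E0 B8 91 E0 BD 85 E2 87 9B F4 85 87 99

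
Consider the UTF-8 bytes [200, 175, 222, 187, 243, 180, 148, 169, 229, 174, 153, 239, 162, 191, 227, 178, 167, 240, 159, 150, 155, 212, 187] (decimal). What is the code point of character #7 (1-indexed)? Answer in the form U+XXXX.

U+1F59B

Offset 0: leading byte 0xC8 = 11001000 → 2-byte char #1 = C8 AF.
Offset 2: leading byte 0xDE = 11011110 → 2-byte char #2 = DE BB.
Offset 4: leading byte 0xF3 = 11110011 → 4-byte char #3 = F3 B4 94 A9.
Offset 8: leading byte 0xE5 = 11100101 → 3-byte char #4 = E5 AE 99.
Offset 11: leading byte 0xEF = 11101111 → 3-byte char #5 = EF A2 BF.
Offset 14: leading byte 0xE3 = 11100011 → 3-byte char #6 = E3 B2 A7.
Offset 17: leading byte 0xF0 = 11110000 → 4-byte char #7 = F0 9F 96 9B.
Leading byte 0xF0 = 11110000 matches 11110xxx → 4-byte sequence.
Byte 1: 0xF0 = 11110000, payload 000 (3 bits).
Byte 2: 0x9F = 10011111 (10xxxxxx ✓), payload 011111.
Byte 3: 0x96 = 10010110 (10xxxxxx ✓), payload 010110.
Byte 4: 0x9B = 10011011 (10xxxxxx ✓), payload 011011.
Concatenate: 000011111010110011011 = 0x1F59B (21 bits → U+1F59B).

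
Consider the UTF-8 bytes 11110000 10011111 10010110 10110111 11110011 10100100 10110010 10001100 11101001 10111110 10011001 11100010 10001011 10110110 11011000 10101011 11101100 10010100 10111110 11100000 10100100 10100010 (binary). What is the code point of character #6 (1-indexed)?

U+C53E

Offset 0: leading byte 0xF0 = 11110000 → 4-byte char #1 = F0 9F 96 B7.
Offset 4: leading byte 0xF3 = 11110011 → 4-byte char #2 = F3 A4 B2 8C.
Offset 8: leading byte 0xE9 = 11101001 → 3-byte char #3 = E9 BE 99.
Offset 11: leading byte 0xE2 = 11100010 → 3-byte char #4 = E2 8B B6.
Offset 14: leading byte 0xD8 = 11011000 → 2-byte char #5 = D8 AB.
Offset 16: leading byte 0xEC = 11101100 → 3-byte char #6 = EC 94 BE.
Leading byte 0xEC = 11101100 matches 1110xxxx → 3-byte sequence.
Byte 1: 0xEC = 11101100, payload 1100 (4 bits).
Byte 2: 0x94 = 10010100 (10xxxxxx ✓), payload 010100.
Byte 3: 0xBE = 10111110 (10xxxxxx ✓), payload 111110.
Concatenate: 1100010100111110 = 0xC53E (16 bits → U+C53E).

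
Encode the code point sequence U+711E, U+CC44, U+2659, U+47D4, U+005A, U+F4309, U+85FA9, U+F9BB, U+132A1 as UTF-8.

E7 84 9E EC B1 84 E2 99 99 E4 9F 94 5A F3 B4 8C 89 F2 85 BE A9 EF A6 BB F0 93 8A A1

U+711E: 3-byte form → E7 84 9E.
U+CC44: 3-byte form → EC B1 84.
U+2659: 3-byte form → E2 99 99.
U+47D4: 3-byte form → E4 9F 94.
U+005A: 1-byte form → 5A.
U+F4309: 4-byte form → F3 B4 8C 89.
U+85FA9: 4-byte form → F2 85 BE A9.
U+F9BB: 3-byte form → EF A6 BB.
U+132A1: 4-byte form → F0 93 8A A1.
Concatenated (28 bytes): E7 84 9E EC B1 84 E2 99 99 E4 9F 94 5A F3 B4 8C 89 F2 85 BE A9 EF A6 BB F0 93 8A A1.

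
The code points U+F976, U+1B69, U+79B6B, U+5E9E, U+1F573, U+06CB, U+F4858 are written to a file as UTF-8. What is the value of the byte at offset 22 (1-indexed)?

1-indexed offset 22 is 0-indexed offset 21.
U+F976 → 3-byte form EF A5 B6 at offsets 0–2.
U+1B69 → 3-byte form E1 AD A9 at offsets 3–5.
U+79B6B → 4-byte form F1 B9 AD AB at offsets 6–9.
U+5E9E → 3-byte form E5 BA 9E at offsets 10–12.
U+1F573 → 4-byte form F0 9F 95 B3 at offsets 13–16.
U+06CB → 2-byte form DB 8B at offsets 17–18.
U+F4858 → 4-byte form F3 B4 A1 98 at offsets 19–22.
Offset 21 falls in char 7's range; it's byte 3 of F3 B4 A1 98 = 0xA1.

0xA1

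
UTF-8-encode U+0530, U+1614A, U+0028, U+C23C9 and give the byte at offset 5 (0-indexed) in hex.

U+0530 → 2-byte form D4 B0 at offsets 0–1.
U+1614A → 4-byte form F0 96 85 8A at offsets 2–5.
Offset 5 falls in char 2's range; it's byte 4 of F0 96 85 8A = 0x8A.

0x8A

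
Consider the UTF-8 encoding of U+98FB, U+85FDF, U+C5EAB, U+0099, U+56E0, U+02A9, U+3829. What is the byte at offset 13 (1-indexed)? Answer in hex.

0x99

1-indexed offset 13 is 0-indexed offset 12.
U+98FB → 3-byte form E9 A3 BB at offsets 0–2.
U+85FDF → 4-byte form F2 85 BF 9F at offsets 3–6.
U+C5EAB → 4-byte form F3 85 BA AB at offsets 7–10.
U+0099 → 2-byte form C2 99 at offsets 11–12.
Offset 12 falls in char 4's range; it's byte 2 of C2 99 = 0x99.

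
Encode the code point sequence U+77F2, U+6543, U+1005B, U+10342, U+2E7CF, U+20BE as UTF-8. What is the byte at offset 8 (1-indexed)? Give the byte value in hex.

0x90

1-indexed offset 8 is 0-indexed offset 7.
U+77F2 → 3-byte form E7 9F B2 at offsets 0–2.
U+6543 → 3-byte form E6 95 83 at offsets 3–5.
U+1005B → 4-byte form F0 90 81 9B at offsets 6–9.
Offset 7 falls in char 3's range; it's byte 2 of F0 90 81 9B = 0x90.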